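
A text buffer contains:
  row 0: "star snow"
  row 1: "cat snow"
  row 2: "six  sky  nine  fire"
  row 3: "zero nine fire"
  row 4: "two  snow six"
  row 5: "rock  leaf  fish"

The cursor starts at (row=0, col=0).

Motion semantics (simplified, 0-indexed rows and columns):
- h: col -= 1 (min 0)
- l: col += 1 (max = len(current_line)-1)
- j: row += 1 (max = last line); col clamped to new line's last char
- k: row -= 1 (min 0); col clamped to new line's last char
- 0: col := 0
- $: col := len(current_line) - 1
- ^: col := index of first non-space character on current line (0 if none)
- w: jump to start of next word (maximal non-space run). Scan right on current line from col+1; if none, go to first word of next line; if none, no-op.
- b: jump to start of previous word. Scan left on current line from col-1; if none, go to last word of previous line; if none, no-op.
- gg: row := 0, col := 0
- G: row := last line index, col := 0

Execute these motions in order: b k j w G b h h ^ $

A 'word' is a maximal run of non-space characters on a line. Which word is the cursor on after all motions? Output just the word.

Answer: six

Derivation:
After 1 (b): row=0 col=0 char='s'
After 2 (k): row=0 col=0 char='s'
After 3 (j): row=1 col=0 char='c'
After 4 (w): row=1 col=4 char='s'
After 5 (G): row=5 col=0 char='r'
After 6 (b): row=4 col=10 char='s'
After 7 (h): row=4 col=9 char='_'
After 8 (h): row=4 col=8 char='w'
After 9 (^): row=4 col=0 char='t'
After 10 ($): row=4 col=12 char='x'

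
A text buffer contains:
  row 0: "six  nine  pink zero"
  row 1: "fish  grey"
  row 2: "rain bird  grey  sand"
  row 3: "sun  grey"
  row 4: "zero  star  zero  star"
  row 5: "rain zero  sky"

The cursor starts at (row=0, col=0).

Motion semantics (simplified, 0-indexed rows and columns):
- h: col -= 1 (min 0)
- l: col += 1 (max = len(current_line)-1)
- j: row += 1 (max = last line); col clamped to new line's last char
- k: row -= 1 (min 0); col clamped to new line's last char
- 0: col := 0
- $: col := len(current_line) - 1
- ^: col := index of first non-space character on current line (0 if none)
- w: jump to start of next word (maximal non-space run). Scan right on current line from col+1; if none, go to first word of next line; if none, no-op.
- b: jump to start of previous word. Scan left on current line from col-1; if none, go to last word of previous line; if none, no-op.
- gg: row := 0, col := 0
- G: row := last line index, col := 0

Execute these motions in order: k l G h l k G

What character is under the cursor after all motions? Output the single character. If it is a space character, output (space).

Answer: r

Derivation:
After 1 (k): row=0 col=0 char='s'
After 2 (l): row=0 col=1 char='i'
After 3 (G): row=5 col=0 char='r'
After 4 (h): row=5 col=0 char='r'
After 5 (l): row=5 col=1 char='a'
After 6 (k): row=4 col=1 char='e'
After 7 (G): row=5 col=0 char='r'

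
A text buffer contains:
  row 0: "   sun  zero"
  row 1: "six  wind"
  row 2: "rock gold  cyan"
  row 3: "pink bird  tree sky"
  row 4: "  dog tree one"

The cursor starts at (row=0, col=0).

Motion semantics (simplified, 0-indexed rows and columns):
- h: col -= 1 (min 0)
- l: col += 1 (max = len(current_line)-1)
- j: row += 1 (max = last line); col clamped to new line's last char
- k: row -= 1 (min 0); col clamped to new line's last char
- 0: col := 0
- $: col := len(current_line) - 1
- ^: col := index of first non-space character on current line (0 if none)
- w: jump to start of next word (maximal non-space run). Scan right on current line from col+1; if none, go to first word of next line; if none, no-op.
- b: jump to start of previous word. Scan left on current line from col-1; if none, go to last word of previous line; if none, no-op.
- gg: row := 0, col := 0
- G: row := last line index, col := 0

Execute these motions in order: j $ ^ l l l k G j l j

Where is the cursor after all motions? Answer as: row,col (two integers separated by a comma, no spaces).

After 1 (j): row=1 col=0 char='s'
After 2 ($): row=1 col=8 char='d'
After 3 (^): row=1 col=0 char='s'
After 4 (l): row=1 col=1 char='i'
After 5 (l): row=1 col=2 char='x'
After 6 (l): row=1 col=3 char='_'
After 7 (k): row=0 col=3 char='s'
After 8 (G): row=4 col=0 char='_'
After 9 (j): row=4 col=0 char='_'
After 10 (l): row=4 col=1 char='_'
After 11 (j): row=4 col=1 char='_'

Answer: 4,1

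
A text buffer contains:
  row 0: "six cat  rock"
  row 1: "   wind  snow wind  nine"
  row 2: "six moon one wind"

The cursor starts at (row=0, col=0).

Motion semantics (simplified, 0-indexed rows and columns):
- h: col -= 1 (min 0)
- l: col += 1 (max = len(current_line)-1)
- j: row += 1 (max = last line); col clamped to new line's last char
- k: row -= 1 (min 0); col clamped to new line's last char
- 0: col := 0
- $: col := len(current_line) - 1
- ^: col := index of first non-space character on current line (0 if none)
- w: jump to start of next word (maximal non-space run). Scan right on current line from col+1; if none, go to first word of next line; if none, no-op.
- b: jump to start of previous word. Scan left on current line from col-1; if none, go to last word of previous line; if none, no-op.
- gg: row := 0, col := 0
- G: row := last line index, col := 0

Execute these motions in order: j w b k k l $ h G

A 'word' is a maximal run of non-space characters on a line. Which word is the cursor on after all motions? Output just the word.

After 1 (j): row=1 col=0 char='_'
After 2 (w): row=1 col=3 char='w'
After 3 (b): row=0 col=9 char='r'
After 4 (k): row=0 col=9 char='r'
After 5 (k): row=0 col=9 char='r'
After 6 (l): row=0 col=10 char='o'
After 7 ($): row=0 col=12 char='k'
After 8 (h): row=0 col=11 char='c'
After 9 (G): row=2 col=0 char='s'

Answer: six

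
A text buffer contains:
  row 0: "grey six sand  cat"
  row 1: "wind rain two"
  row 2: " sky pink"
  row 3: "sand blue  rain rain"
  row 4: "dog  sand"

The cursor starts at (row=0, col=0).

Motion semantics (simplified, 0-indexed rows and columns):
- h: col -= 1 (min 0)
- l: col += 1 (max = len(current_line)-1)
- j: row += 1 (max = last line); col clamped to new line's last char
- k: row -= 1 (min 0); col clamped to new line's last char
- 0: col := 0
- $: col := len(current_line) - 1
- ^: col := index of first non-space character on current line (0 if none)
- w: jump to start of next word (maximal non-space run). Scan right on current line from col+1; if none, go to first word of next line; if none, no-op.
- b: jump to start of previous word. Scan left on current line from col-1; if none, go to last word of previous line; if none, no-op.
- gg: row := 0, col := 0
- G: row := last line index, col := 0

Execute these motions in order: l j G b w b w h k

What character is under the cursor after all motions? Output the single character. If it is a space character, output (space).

After 1 (l): row=0 col=1 char='r'
After 2 (j): row=1 col=1 char='i'
After 3 (G): row=4 col=0 char='d'
After 4 (b): row=3 col=16 char='r'
After 5 (w): row=4 col=0 char='d'
After 6 (b): row=3 col=16 char='r'
After 7 (w): row=4 col=0 char='d'
After 8 (h): row=4 col=0 char='d'
After 9 (k): row=3 col=0 char='s'

Answer: s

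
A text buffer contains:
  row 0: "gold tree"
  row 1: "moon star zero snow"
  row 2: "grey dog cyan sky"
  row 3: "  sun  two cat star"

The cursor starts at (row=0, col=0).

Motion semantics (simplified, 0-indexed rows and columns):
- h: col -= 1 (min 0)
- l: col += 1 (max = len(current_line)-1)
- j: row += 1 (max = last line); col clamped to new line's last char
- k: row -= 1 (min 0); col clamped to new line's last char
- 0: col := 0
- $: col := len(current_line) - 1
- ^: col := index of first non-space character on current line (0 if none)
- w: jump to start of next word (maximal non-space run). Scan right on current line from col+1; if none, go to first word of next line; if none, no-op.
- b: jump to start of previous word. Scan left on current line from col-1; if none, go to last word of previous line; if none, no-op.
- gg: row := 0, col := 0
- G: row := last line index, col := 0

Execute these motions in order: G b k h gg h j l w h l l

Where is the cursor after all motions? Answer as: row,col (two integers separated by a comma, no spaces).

Answer: 1,6

Derivation:
After 1 (G): row=3 col=0 char='_'
After 2 (b): row=2 col=14 char='s'
After 3 (k): row=1 col=14 char='_'
After 4 (h): row=1 col=13 char='o'
After 5 (gg): row=0 col=0 char='g'
After 6 (h): row=0 col=0 char='g'
After 7 (j): row=1 col=0 char='m'
After 8 (l): row=1 col=1 char='o'
After 9 (w): row=1 col=5 char='s'
After 10 (h): row=1 col=4 char='_'
After 11 (l): row=1 col=5 char='s'
After 12 (l): row=1 col=6 char='t'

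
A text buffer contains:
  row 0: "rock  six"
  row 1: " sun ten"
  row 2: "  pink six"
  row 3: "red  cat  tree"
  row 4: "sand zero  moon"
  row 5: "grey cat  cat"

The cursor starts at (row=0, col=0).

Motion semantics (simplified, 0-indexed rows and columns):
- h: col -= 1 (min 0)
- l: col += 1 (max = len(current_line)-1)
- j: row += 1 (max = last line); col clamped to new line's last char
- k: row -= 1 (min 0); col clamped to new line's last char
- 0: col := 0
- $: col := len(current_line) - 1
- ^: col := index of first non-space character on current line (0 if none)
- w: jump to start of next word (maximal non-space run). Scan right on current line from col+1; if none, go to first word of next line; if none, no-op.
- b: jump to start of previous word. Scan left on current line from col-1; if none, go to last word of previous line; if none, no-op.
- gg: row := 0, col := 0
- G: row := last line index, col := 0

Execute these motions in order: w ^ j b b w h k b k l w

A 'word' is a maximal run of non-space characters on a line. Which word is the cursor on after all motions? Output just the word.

After 1 (w): row=0 col=6 char='s'
After 2 (^): row=0 col=0 char='r'
After 3 (j): row=1 col=0 char='_'
After 4 (b): row=0 col=6 char='s'
After 5 (b): row=0 col=0 char='r'
After 6 (w): row=0 col=6 char='s'
After 7 (h): row=0 col=5 char='_'
After 8 (k): row=0 col=5 char='_'
After 9 (b): row=0 col=0 char='r'
After 10 (k): row=0 col=0 char='r'
After 11 (l): row=0 col=1 char='o'
After 12 (w): row=0 col=6 char='s'

Answer: six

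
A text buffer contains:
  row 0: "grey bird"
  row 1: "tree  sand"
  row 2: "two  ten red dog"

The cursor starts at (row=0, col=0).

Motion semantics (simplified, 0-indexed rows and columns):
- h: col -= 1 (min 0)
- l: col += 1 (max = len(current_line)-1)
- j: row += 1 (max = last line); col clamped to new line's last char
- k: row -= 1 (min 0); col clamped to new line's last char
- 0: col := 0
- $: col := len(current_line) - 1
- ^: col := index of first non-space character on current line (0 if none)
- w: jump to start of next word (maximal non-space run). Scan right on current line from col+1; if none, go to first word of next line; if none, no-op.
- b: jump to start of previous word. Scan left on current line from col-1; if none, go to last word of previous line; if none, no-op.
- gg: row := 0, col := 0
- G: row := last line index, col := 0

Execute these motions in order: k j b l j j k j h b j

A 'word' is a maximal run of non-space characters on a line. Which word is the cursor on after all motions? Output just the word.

After 1 (k): row=0 col=0 char='g'
After 2 (j): row=1 col=0 char='t'
After 3 (b): row=0 col=5 char='b'
After 4 (l): row=0 col=6 char='i'
After 5 (j): row=1 col=6 char='s'
After 6 (j): row=2 col=6 char='e'
After 7 (k): row=1 col=6 char='s'
After 8 (j): row=2 col=6 char='e'
After 9 (h): row=2 col=5 char='t'
After 10 (b): row=2 col=0 char='t'
After 11 (j): row=2 col=0 char='t'

Answer: two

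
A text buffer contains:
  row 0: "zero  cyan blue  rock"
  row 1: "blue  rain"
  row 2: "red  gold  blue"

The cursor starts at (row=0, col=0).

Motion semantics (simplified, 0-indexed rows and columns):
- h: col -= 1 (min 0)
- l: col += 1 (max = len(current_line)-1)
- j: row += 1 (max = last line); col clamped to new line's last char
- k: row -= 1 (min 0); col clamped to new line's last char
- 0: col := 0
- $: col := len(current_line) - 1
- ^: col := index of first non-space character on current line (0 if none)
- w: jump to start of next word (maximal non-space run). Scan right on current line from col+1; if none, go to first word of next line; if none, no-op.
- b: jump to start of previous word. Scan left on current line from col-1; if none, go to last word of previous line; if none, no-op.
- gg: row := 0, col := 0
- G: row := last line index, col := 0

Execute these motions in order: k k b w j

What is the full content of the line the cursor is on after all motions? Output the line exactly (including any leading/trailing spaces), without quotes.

Answer: blue  rain

Derivation:
After 1 (k): row=0 col=0 char='z'
After 2 (k): row=0 col=0 char='z'
After 3 (b): row=0 col=0 char='z'
After 4 (w): row=0 col=6 char='c'
After 5 (j): row=1 col=6 char='r'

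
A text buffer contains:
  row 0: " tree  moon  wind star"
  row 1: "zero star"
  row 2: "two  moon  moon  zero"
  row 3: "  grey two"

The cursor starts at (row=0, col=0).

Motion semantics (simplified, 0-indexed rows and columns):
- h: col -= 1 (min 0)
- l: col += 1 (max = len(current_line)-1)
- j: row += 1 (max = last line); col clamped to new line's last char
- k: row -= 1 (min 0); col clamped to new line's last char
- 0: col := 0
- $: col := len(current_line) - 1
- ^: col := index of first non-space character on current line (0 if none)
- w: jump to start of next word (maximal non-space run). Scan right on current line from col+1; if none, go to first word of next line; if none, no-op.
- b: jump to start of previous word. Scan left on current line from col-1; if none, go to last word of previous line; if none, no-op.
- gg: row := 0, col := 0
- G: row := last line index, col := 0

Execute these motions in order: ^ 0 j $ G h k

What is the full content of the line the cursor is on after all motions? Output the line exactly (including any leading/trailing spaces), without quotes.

After 1 (^): row=0 col=1 char='t'
After 2 (0): row=0 col=0 char='_'
After 3 (j): row=1 col=0 char='z'
After 4 ($): row=1 col=8 char='r'
After 5 (G): row=3 col=0 char='_'
After 6 (h): row=3 col=0 char='_'
After 7 (k): row=2 col=0 char='t'

Answer: two  moon  moon  zero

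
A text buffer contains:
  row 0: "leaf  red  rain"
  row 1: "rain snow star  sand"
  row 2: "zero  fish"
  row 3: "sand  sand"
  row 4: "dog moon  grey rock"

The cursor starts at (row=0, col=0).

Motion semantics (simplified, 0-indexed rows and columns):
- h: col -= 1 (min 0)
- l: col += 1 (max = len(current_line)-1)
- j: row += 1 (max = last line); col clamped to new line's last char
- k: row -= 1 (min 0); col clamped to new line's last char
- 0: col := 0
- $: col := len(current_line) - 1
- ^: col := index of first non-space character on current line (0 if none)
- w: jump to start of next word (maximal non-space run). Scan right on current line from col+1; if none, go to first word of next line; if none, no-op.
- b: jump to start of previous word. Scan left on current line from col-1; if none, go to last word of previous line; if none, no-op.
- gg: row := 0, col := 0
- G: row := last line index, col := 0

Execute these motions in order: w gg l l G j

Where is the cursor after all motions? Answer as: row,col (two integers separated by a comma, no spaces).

After 1 (w): row=0 col=6 char='r'
After 2 (gg): row=0 col=0 char='l'
After 3 (l): row=0 col=1 char='e'
After 4 (l): row=0 col=2 char='a'
After 5 (G): row=4 col=0 char='d'
After 6 (j): row=4 col=0 char='d'

Answer: 4,0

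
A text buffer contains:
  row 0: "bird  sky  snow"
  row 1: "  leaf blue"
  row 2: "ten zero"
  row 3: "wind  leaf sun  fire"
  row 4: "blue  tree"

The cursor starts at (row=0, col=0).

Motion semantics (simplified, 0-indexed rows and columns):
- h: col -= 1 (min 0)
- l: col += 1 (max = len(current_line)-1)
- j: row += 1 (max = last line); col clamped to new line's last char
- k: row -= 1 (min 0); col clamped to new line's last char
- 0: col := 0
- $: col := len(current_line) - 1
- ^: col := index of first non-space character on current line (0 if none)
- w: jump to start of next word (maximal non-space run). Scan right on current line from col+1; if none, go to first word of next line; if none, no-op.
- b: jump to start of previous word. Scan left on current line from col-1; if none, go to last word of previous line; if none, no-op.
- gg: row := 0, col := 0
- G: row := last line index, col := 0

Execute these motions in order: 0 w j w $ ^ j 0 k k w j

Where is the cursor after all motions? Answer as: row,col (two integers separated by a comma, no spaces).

Answer: 1,6

Derivation:
After 1 (0): row=0 col=0 char='b'
After 2 (w): row=0 col=6 char='s'
After 3 (j): row=1 col=6 char='_'
After 4 (w): row=1 col=7 char='b'
After 5 ($): row=1 col=10 char='e'
After 6 (^): row=1 col=2 char='l'
After 7 (j): row=2 col=2 char='n'
After 8 (0): row=2 col=0 char='t'
After 9 (k): row=1 col=0 char='_'
After 10 (k): row=0 col=0 char='b'
After 11 (w): row=0 col=6 char='s'
After 12 (j): row=1 col=6 char='_'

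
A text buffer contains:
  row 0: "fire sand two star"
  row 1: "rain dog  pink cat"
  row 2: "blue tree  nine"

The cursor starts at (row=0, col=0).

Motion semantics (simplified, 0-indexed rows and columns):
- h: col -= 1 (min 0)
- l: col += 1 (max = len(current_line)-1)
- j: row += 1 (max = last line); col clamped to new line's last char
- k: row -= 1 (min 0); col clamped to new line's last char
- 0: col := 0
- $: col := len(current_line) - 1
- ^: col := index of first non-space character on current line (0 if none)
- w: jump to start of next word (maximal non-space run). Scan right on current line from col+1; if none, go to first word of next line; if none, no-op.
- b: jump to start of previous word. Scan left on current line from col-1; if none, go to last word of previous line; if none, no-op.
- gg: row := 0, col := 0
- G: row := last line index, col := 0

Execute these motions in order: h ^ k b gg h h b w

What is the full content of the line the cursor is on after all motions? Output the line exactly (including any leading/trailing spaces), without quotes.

After 1 (h): row=0 col=0 char='f'
After 2 (^): row=0 col=0 char='f'
After 3 (k): row=0 col=0 char='f'
After 4 (b): row=0 col=0 char='f'
After 5 (gg): row=0 col=0 char='f'
After 6 (h): row=0 col=0 char='f'
After 7 (h): row=0 col=0 char='f'
After 8 (b): row=0 col=0 char='f'
After 9 (w): row=0 col=5 char='s'

Answer: fire sand two star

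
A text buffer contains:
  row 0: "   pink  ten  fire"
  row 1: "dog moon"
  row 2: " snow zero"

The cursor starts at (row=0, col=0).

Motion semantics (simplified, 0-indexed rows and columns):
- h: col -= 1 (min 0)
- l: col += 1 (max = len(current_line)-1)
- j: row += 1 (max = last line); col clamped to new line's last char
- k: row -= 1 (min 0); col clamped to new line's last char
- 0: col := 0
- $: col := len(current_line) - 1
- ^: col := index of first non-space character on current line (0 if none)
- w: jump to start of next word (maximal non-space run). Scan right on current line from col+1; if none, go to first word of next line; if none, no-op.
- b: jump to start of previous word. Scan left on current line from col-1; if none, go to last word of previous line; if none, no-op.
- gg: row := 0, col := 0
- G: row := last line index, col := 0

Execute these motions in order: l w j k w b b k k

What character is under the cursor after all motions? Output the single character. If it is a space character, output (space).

After 1 (l): row=0 col=1 char='_'
After 2 (w): row=0 col=3 char='p'
After 3 (j): row=1 col=3 char='_'
After 4 (k): row=0 col=3 char='p'
After 5 (w): row=0 col=9 char='t'
After 6 (b): row=0 col=3 char='p'
After 7 (b): row=0 col=3 char='p'
After 8 (k): row=0 col=3 char='p'
After 9 (k): row=0 col=3 char='p'

Answer: p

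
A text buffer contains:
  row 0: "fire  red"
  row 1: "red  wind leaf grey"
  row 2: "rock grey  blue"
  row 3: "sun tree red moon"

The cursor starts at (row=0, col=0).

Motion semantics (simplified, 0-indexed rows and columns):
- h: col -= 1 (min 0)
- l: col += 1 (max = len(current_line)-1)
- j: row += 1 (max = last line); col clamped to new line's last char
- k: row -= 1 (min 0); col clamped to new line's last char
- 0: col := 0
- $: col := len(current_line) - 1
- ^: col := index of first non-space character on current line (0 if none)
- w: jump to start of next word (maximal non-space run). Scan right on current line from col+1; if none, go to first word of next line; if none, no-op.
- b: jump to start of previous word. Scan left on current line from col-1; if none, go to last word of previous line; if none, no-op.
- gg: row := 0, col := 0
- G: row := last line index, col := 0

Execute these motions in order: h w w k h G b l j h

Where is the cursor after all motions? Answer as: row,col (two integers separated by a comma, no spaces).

Answer: 3,11

Derivation:
After 1 (h): row=0 col=0 char='f'
After 2 (w): row=0 col=6 char='r'
After 3 (w): row=1 col=0 char='r'
After 4 (k): row=0 col=0 char='f'
After 5 (h): row=0 col=0 char='f'
After 6 (G): row=3 col=0 char='s'
After 7 (b): row=2 col=11 char='b'
After 8 (l): row=2 col=12 char='l'
After 9 (j): row=3 col=12 char='_'
After 10 (h): row=3 col=11 char='d'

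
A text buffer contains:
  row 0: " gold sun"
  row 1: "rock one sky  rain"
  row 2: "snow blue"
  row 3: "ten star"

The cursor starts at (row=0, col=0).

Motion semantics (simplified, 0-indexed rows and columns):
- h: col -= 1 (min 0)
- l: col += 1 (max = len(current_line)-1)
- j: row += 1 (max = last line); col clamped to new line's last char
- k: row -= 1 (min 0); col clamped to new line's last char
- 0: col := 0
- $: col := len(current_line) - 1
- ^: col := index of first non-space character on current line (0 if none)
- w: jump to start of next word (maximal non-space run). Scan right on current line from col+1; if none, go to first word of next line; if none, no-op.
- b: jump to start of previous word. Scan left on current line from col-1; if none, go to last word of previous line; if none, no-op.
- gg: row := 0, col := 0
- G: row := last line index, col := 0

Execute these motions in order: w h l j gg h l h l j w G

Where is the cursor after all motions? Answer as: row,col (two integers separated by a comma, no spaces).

Answer: 3,0

Derivation:
After 1 (w): row=0 col=1 char='g'
After 2 (h): row=0 col=0 char='_'
After 3 (l): row=0 col=1 char='g'
After 4 (j): row=1 col=1 char='o'
After 5 (gg): row=0 col=0 char='_'
After 6 (h): row=0 col=0 char='_'
After 7 (l): row=0 col=1 char='g'
After 8 (h): row=0 col=0 char='_'
After 9 (l): row=0 col=1 char='g'
After 10 (j): row=1 col=1 char='o'
After 11 (w): row=1 col=5 char='o'
After 12 (G): row=3 col=0 char='t'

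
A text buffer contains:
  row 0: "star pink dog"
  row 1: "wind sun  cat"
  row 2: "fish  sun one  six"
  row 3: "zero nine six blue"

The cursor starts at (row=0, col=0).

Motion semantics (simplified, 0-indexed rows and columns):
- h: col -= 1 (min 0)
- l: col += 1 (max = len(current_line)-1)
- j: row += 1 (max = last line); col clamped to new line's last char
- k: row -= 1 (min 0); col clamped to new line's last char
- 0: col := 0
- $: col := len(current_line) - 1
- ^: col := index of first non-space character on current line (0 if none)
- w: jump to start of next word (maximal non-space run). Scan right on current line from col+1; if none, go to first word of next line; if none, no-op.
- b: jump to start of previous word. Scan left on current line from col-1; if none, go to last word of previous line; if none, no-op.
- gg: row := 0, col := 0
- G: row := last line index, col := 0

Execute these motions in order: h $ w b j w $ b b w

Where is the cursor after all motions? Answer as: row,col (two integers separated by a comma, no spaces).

After 1 (h): row=0 col=0 char='s'
After 2 ($): row=0 col=12 char='g'
After 3 (w): row=1 col=0 char='w'
After 4 (b): row=0 col=10 char='d'
After 5 (j): row=1 col=10 char='c'
After 6 (w): row=2 col=0 char='f'
After 7 ($): row=2 col=17 char='x'
After 8 (b): row=2 col=15 char='s'
After 9 (b): row=2 col=10 char='o'
After 10 (w): row=2 col=15 char='s'

Answer: 2,15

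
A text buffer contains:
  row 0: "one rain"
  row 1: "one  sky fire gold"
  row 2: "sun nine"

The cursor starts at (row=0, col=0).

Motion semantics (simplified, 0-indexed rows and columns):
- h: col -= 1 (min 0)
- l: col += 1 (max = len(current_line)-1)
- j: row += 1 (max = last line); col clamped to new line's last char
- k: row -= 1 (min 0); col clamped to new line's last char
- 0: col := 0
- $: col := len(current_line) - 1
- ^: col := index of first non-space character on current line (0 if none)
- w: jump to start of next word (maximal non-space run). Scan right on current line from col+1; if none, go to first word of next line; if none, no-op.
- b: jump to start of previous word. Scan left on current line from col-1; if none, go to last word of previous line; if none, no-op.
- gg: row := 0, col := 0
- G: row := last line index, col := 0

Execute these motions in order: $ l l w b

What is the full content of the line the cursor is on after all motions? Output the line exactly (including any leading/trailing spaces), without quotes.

Answer: one rain

Derivation:
After 1 ($): row=0 col=7 char='n'
After 2 (l): row=0 col=7 char='n'
After 3 (l): row=0 col=7 char='n'
After 4 (w): row=1 col=0 char='o'
After 5 (b): row=0 col=4 char='r'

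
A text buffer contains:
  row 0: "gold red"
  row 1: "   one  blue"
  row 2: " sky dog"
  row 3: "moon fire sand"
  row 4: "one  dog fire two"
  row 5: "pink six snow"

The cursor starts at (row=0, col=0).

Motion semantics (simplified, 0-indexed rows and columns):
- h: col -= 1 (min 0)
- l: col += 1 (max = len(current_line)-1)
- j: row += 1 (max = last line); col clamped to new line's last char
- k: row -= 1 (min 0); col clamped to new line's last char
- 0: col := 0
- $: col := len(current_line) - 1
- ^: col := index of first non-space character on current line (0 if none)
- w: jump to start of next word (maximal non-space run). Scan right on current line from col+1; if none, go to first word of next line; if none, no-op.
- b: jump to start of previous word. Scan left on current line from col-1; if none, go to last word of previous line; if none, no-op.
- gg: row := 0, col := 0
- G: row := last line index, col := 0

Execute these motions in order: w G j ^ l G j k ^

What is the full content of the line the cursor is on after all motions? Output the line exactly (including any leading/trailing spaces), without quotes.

Answer: one  dog fire two

Derivation:
After 1 (w): row=0 col=5 char='r'
After 2 (G): row=5 col=0 char='p'
After 3 (j): row=5 col=0 char='p'
After 4 (^): row=5 col=0 char='p'
After 5 (l): row=5 col=1 char='i'
After 6 (G): row=5 col=0 char='p'
After 7 (j): row=5 col=0 char='p'
After 8 (k): row=4 col=0 char='o'
After 9 (^): row=4 col=0 char='o'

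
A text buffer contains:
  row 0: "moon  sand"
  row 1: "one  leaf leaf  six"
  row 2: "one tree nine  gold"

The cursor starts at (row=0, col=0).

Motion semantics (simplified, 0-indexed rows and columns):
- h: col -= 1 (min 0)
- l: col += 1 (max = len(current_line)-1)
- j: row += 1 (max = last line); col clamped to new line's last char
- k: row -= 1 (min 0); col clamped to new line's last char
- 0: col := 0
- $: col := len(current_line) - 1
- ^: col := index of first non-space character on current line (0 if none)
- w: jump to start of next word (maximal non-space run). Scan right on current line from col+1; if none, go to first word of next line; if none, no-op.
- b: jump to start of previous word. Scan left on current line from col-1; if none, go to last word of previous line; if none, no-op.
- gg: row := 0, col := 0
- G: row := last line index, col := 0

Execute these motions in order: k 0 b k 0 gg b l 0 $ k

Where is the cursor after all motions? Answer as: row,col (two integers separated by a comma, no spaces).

Answer: 0,9

Derivation:
After 1 (k): row=0 col=0 char='m'
After 2 (0): row=0 col=0 char='m'
After 3 (b): row=0 col=0 char='m'
After 4 (k): row=0 col=0 char='m'
After 5 (0): row=0 col=0 char='m'
After 6 (gg): row=0 col=0 char='m'
After 7 (b): row=0 col=0 char='m'
After 8 (l): row=0 col=1 char='o'
After 9 (0): row=0 col=0 char='m'
After 10 ($): row=0 col=9 char='d'
After 11 (k): row=0 col=9 char='d'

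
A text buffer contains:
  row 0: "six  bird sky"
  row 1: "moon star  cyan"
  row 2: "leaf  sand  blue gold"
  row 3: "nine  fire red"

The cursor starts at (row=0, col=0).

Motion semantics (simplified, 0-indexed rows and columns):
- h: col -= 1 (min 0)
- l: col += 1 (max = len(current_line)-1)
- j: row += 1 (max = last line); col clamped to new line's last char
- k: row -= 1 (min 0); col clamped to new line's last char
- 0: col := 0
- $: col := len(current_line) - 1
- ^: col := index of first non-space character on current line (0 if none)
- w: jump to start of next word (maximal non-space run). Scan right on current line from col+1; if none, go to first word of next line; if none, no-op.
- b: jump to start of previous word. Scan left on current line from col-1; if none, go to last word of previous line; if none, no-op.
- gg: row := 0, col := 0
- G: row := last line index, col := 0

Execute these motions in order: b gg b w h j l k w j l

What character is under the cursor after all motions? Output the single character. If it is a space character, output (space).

After 1 (b): row=0 col=0 char='s'
After 2 (gg): row=0 col=0 char='s'
After 3 (b): row=0 col=0 char='s'
After 4 (w): row=0 col=5 char='b'
After 5 (h): row=0 col=4 char='_'
After 6 (j): row=1 col=4 char='_'
After 7 (l): row=1 col=5 char='s'
After 8 (k): row=0 col=5 char='b'
After 9 (w): row=0 col=10 char='s'
After 10 (j): row=1 col=10 char='_'
After 11 (l): row=1 col=11 char='c'

Answer: c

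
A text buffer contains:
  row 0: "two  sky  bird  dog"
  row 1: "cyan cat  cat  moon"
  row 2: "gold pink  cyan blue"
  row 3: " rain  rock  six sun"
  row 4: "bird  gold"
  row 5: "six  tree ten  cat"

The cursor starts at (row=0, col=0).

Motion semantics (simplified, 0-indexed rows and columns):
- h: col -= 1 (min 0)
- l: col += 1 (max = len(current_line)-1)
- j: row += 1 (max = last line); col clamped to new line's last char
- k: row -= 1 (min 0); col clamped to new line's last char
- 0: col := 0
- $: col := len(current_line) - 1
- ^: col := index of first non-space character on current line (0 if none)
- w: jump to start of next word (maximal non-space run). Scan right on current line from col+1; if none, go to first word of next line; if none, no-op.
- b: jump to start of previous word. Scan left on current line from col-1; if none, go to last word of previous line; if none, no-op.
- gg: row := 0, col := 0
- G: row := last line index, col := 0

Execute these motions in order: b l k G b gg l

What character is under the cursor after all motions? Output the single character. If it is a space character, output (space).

After 1 (b): row=0 col=0 char='t'
After 2 (l): row=0 col=1 char='w'
After 3 (k): row=0 col=1 char='w'
After 4 (G): row=5 col=0 char='s'
After 5 (b): row=4 col=6 char='g'
After 6 (gg): row=0 col=0 char='t'
After 7 (l): row=0 col=1 char='w'

Answer: w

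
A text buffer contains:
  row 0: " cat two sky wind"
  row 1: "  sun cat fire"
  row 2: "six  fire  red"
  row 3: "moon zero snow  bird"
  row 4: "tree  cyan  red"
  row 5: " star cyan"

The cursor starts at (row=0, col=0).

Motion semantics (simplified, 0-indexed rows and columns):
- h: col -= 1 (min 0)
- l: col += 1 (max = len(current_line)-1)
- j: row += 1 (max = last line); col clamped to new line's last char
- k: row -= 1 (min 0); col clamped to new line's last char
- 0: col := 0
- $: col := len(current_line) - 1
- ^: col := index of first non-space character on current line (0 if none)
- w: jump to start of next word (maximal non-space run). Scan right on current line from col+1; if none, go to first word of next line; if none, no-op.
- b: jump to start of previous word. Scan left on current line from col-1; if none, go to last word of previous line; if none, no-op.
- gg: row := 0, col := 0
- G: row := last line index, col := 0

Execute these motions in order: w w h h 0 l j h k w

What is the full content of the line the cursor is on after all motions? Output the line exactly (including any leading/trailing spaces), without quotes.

After 1 (w): row=0 col=1 char='c'
After 2 (w): row=0 col=5 char='t'
After 3 (h): row=0 col=4 char='_'
After 4 (h): row=0 col=3 char='t'
After 5 (0): row=0 col=0 char='_'
After 6 (l): row=0 col=1 char='c'
After 7 (j): row=1 col=1 char='_'
After 8 (h): row=1 col=0 char='_'
After 9 (k): row=0 col=0 char='_'
After 10 (w): row=0 col=1 char='c'

Answer:  cat two sky wind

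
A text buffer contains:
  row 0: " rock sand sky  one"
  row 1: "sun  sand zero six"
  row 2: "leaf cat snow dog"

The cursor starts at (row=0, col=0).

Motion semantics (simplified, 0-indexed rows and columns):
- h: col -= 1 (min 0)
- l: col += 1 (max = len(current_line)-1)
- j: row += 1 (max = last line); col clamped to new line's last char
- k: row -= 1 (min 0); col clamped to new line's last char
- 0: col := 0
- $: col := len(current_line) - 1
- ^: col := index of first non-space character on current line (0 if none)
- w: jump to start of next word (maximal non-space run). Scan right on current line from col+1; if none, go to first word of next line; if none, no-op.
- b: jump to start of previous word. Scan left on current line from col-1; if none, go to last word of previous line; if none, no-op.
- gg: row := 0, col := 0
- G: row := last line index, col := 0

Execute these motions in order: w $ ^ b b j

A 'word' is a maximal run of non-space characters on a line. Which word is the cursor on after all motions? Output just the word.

After 1 (w): row=0 col=1 char='r'
After 2 ($): row=0 col=18 char='e'
After 3 (^): row=0 col=1 char='r'
After 4 (b): row=0 col=1 char='r'
After 5 (b): row=0 col=1 char='r'
After 6 (j): row=1 col=1 char='u'

Answer: sun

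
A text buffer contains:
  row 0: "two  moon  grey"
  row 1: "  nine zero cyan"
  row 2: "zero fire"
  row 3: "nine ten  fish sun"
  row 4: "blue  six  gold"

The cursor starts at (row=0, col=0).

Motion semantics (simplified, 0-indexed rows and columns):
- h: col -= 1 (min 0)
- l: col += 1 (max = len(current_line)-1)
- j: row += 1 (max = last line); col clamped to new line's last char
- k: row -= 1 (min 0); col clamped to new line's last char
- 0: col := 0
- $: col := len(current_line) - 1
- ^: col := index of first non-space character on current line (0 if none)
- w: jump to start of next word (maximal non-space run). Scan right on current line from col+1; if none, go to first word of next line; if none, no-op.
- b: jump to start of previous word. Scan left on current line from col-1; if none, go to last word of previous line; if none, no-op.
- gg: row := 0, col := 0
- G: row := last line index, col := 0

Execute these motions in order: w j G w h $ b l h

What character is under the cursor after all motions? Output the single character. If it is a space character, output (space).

After 1 (w): row=0 col=5 char='m'
After 2 (j): row=1 col=5 char='e'
After 3 (G): row=4 col=0 char='b'
After 4 (w): row=4 col=6 char='s'
After 5 (h): row=4 col=5 char='_'
After 6 ($): row=4 col=14 char='d'
After 7 (b): row=4 col=11 char='g'
After 8 (l): row=4 col=12 char='o'
After 9 (h): row=4 col=11 char='g'

Answer: g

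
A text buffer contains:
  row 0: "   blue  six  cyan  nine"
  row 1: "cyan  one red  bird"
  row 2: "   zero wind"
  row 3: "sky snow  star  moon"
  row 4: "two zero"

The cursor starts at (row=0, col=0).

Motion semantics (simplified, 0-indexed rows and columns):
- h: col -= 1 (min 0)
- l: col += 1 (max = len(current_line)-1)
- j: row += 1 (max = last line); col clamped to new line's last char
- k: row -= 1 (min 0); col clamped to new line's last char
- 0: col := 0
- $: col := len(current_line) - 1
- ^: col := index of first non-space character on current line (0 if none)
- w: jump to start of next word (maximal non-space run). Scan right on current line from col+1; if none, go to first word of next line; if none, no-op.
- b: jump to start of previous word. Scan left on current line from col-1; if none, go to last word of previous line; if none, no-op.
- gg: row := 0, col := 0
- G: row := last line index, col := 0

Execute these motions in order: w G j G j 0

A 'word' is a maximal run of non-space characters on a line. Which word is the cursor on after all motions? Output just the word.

After 1 (w): row=0 col=3 char='b'
After 2 (G): row=4 col=0 char='t'
After 3 (j): row=4 col=0 char='t'
After 4 (G): row=4 col=0 char='t'
After 5 (j): row=4 col=0 char='t'
After 6 (0): row=4 col=0 char='t'

Answer: two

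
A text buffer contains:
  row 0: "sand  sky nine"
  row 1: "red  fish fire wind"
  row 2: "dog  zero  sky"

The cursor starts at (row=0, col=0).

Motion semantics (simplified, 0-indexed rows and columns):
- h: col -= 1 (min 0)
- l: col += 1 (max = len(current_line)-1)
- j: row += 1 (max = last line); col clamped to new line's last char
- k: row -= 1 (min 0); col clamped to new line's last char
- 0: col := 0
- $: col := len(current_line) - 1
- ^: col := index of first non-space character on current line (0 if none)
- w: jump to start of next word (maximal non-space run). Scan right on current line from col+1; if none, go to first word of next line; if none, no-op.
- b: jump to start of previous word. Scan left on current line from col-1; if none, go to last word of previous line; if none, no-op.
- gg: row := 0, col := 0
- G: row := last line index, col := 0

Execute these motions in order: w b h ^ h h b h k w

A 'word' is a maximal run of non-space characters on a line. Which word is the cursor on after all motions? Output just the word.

After 1 (w): row=0 col=6 char='s'
After 2 (b): row=0 col=0 char='s'
After 3 (h): row=0 col=0 char='s'
After 4 (^): row=0 col=0 char='s'
After 5 (h): row=0 col=0 char='s'
After 6 (h): row=0 col=0 char='s'
After 7 (b): row=0 col=0 char='s'
After 8 (h): row=0 col=0 char='s'
After 9 (k): row=0 col=0 char='s'
After 10 (w): row=0 col=6 char='s'

Answer: sky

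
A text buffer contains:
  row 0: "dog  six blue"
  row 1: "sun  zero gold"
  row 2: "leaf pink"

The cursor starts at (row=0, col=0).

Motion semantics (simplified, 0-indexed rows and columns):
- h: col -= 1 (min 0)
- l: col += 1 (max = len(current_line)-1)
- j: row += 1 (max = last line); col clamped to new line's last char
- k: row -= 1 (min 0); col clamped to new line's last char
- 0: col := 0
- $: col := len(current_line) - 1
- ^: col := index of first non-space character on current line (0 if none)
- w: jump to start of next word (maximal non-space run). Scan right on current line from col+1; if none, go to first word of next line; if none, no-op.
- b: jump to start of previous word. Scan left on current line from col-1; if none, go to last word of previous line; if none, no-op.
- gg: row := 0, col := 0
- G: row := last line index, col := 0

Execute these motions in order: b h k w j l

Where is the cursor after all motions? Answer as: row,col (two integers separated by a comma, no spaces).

Answer: 1,6

Derivation:
After 1 (b): row=0 col=0 char='d'
After 2 (h): row=0 col=0 char='d'
After 3 (k): row=0 col=0 char='d'
After 4 (w): row=0 col=5 char='s'
After 5 (j): row=1 col=5 char='z'
After 6 (l): row=1 col=6 char='e'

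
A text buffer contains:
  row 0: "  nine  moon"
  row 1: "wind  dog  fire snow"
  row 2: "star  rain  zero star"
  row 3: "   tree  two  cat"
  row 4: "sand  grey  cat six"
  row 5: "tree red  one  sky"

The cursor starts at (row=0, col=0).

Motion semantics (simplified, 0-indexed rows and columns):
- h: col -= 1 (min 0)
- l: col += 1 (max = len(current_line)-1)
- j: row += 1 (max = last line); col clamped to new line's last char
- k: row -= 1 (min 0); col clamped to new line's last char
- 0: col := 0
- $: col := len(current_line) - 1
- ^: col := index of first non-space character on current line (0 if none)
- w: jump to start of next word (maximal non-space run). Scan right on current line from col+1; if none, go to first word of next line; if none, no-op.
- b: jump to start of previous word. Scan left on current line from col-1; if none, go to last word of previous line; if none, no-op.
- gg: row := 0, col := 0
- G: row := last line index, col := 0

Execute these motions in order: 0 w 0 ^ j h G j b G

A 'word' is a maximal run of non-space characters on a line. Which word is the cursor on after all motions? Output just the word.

Answer: tree

Derivation:
After 1 (0): row=0 col=0 char='_'
After 2 (w): row=0 col=2 char='n'
After 3 (0): row=0 col=0 char='_'
After 4 (^): row=0 col=2 char='n'
After 5 (j): row=1 col=2 char='n'
After 6 (h): row=1 col=1 char='i'
After 7 (G): row=5 col=0 char='t'
After 8 (j): row=5 col=0 char='t'
After 9 (b): row=4 col=16 char='s'
After 10 (G): row=5 col=0 char='t'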